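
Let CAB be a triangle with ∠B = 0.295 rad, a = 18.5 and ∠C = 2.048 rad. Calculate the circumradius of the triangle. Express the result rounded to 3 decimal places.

The third angle is ∠A = π − ∠B − ∠C = 0.799 rad.
Law of sines: c = a·sin C/sin A ≈ 22.939.
Law of sines: b = a·sin B/sin A ≈ 7.5082.
Circumradius = a/(2 sin A) ≈ 12.912.

R ≈ 12.912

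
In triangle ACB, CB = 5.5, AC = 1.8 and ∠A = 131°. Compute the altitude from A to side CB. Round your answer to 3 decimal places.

1.025

Law of sines: sin B = AC·sin A/CB ≈ 0.24700.
Since CB ≥ AC, only the acute value applies: ∠B ≈ 14.30°.
Then ∠C = 180° − ∠A − ∠B ≈ 34.70°.
Law of sines gives BA = CB·sin C/sin A ≈ 4.1487.
Area = ½·CB·AC·sin C ≈ 2.8179.
The altitude from A has length 2·area/CB ≈ 1.0247.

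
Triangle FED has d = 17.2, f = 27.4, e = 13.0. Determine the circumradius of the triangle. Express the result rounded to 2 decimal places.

By the law of cosines, cos F = (e² + d² − f²) / (2·e·d) ≈ -0.63936, so ∠F ≈ 129.74°.
Circumradius = f/(2 sin F) ≈ 17.817.

17.82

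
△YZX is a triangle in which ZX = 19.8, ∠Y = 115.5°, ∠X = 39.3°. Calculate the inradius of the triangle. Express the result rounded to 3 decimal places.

2.722

The third angle is ∠Z = 180° − ∠X − ∠Y = 25.20°.
Law of sines: XY = ZX·sin Z/sin Y ≈ 9.3403.
Law of sines: YZ = ZX·sin X/sin Y ≈ 13.894.
Area = ½·ZX·XY·sin X ≈ 58.568.
Semiperimeter s = (19.8+9.3403+13.894)/2 = 21.517.
Inradius = area/s = 58.568/21.517 ≈ 2.7219.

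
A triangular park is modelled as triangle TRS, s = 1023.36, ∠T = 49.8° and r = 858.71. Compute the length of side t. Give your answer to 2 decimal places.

806.37

By the law of cosines, t² = r² + s² − 2·r·s·cos T = 6.5023e+05, so t ≈ 806.37.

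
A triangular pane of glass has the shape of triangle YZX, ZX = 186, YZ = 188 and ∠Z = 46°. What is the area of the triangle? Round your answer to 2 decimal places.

area ≈ 12576.94

Area = ½·YZ·ZX·sin Z ≈ 12577.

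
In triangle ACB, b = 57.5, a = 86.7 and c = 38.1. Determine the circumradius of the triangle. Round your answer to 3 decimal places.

55.803

By the law of cosines, cos A = (c² + b² − a²) / (2·c·b) ≈ -0.62970, so ∠A ≈ 129.03°.
Circumradius = a/(2 sin A) ≈ 55.803.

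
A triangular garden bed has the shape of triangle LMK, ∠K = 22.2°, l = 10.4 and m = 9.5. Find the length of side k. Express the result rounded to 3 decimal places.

By the law of cosines, k² = l² + m² − 2·l·m·cos K = 15.458, so k ≈ 3.9317.

3.932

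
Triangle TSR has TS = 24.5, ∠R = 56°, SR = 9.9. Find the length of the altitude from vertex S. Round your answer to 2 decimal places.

h_S ≈ 8.21

Law of sines: sin T = SR·sin R/TS ≈ 0.33500.
Since TS ≥ SR, only the acute value applies: ∠T ≈ 19.57°.
Then ∠S = 180° − ∠R − ∠T ≈ 104.43°.
Law of sines gives RT = TS·sin S/sin R ≈ 28.62.
Area = ½·TS·SR·sin S ≈ 117.45.
The altitude from S has length 2·area/RT ≈ 8.2075.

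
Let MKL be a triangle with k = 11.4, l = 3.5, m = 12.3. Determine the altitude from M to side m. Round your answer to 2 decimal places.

Semiperimeter s = (12.3 + 11.4 + 3.5)/2 = 13.6.
Heron's formula: area = √(13.6·1.3·2.2·10.1) ≈ 19.82.
The altitude from M has length 2·area/m ≈ 3.2228.

h_M ≈ 3.22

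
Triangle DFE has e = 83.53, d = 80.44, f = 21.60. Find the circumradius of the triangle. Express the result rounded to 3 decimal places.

By the law of cosines, cos D = (f² + e² − d²) / (2·f·e) ≈ 0.26970, so ∠D ≈ 74.35°.
Circumradius = d/(2 sin D) ≈ 41.768.

41.768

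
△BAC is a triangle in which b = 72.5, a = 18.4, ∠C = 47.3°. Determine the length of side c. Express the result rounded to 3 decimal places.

61.526

By the law of cosines, c² = b² + a² − 2·b·a·cos C = 3785.5, so c ≈ 61.526.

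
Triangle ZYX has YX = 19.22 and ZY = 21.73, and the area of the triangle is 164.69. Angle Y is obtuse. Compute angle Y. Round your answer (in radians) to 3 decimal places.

∠Y ≈ 2.233 rad

From area = ½·ZY·YX·sin Y, we get sin Y = 2·area/(ZY·YX) ≈ 0.78865.
Taking the obtuse solution, ∠Y ≈ 2.233 rad.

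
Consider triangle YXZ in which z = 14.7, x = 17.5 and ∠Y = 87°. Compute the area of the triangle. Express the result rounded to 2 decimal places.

128.45

Area = ½·x·z·sin Y ≈ 128.45.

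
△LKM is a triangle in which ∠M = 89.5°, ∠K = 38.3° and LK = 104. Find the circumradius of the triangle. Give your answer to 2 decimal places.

52.00

The third angle is ∠L = 180° − ∠K − ∠M = 52.20°.
Law of sines: KM = LK·sin L/sin M ≈ 82.179.
Law of sines: ML = LK·sin K/sin M ≈ 64.459.
Circumradius = LK/(2 sin M) ≈ 52.002.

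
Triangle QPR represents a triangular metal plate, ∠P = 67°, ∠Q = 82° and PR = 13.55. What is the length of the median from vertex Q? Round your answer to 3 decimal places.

The third angle is ∠R = 180° − ∠Q − ∠P = 31.00°.
Law of sines: RQ = PR·sin P/sin Q ≈ 12.595.
Law of sines: QP = PR·sin R/sin Q ≈ 7.0474.
Median from Q: ½√(2·RQ² + 2·QP² − PR²) ≈ 7.6324.

m_Q ≈ 7.632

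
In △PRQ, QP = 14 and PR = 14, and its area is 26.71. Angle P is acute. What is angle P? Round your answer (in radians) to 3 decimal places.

From area = ½·QP·PR·sin P, we get sin P = 2·area/(QP·PR) ≈ 0.27255.
Taking the acute solution, ∠P ≈ 0.276 rad.

∠P ≈ 0.276 rad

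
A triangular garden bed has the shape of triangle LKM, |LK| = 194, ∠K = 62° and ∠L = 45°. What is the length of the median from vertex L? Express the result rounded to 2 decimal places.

The third angle is ∠M = 180° − ∠L − ∠K = 73.00°.
Law of sines: |KM| = |LK|·sin L/sin M ≈ 143.45.
Law of sines: |ML| = |LK|·sin K/sin M ≈ 179.12.
Median from L: ½√(2·|ML|² + 2·|LK|² − |KM|²) ≈ 172.38.

m_L ≈ 172.38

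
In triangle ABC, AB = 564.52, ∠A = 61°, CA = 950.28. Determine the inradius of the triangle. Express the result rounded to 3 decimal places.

r ≈ 199.453

By the law of cosines, BC² = CA² + AB² − 2·CA·AB·cos A = 7.0156e+05, so BC ≈ 837.59.
Area = ½·CA·AB·sin A ≈ 2.346e+05.
Semiperimeter s = (837.59+950.28+564.52)/2 = 1176.2.
Inradius = area/s = 2.346e+05/1176.2 ≈ 199.45.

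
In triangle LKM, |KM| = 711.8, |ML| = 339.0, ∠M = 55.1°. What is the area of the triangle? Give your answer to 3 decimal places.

Area = ½·|KM|·|ML|·sin M ≈ 98951.

98951.406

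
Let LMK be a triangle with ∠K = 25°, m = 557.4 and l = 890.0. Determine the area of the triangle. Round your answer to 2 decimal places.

Area = ½·l·m·sin K ≈ 1.0483e+05.

104827.50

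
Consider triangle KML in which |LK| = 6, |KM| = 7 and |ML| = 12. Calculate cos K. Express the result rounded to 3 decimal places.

-0.702

By the law of cosines, cos K = (|LK|² + |KM|² − |ML|²) / (2·|LK|·|KM|) ≈ -0.70238, so ∠K ≈ 134.62°.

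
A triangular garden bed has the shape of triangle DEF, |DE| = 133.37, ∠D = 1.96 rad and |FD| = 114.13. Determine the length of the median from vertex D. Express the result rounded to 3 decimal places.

By the law of cosines, |EF|² = |FD|² + |DE|² − 2·|FD|·|DE|·cos D = 42365, so |EF| ≈ 205.83.
Median from D: ½√(2·|FD|² + 2·|DE|² − |EF|²) ≈ 69.393.

m_D ≈ 69.393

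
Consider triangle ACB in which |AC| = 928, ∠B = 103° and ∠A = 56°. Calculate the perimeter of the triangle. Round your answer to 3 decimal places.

The third angle is ∠C = 180° − ∠B − ∠A = 21.00°.
Law of sines: |CB| = |AC|·sin A/sin B ≈ 789.58.
Law of sines: |BA| = |AC|·sin C/sin B ≈ 341.31.
Semiperimeter s = (789.58+341.31+928)/2 = 1029.4.
Perimeter = 789.58 + 341.31 + 928 = 2058.9.

2058.897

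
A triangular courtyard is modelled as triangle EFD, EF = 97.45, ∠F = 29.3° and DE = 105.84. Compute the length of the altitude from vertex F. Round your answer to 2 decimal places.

Law of sines: sin D = EF·sin F/DE ≈ 0.45059.
Since DE ≥ EF, only the acute value applies: ∠D ≈ 26.78°.
Then ∠E = 180° − ∠F − ∠D ≈ 123.92°.
Law of sines gives FD = DE·sin E/sin F ≈ 179.47.
Area = ½·DE·EF·sin E ≈ 4279.5.
The altitude from F has length 2·area/DE ≈ 80.867.

80.87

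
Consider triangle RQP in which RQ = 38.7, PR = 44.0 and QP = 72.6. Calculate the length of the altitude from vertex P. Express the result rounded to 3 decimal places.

h_P ≈ 37.049

Semiperimeter s = (72.6 + 44 + 38.7)/2 = 77.65.
Heron's formula: area = √(77.65·5.05·33.65·38.95) ≈ 716.91.
The altitude from P has length 2·area/RQ ≈ 37.049.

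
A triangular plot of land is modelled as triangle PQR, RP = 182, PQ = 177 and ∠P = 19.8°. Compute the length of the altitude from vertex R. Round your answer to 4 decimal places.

By the law of cosines, QR² = RP² + PQ² − 2·RP·PQ·cos P = 3833.9, so QR ≈ 61.919.
Area = ½·RP·PQ·sin P ≈ 5456.1.
The altitude from R has length 2·area/PQ ≈ 61.65.

61.6503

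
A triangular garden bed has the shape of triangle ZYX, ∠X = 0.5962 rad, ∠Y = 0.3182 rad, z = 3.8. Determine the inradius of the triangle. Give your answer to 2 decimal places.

The third angle is ∠Z = π − ∠Y − ∠X = 2.2272 rad.
Law of sines: y = z·sin Y/sin Z ≈ 1.5007.
Law of sines: x = z·sin X/sin Z ≈ 2.6934.
Area = ½·z·y·sin X ≈ 1.601.
Semiperimeter s = (3.8+1.5007+2.6934)/2 = 3.9971.
Inradius = area/s = 1.601/3.9971 ≈ 0.40055.

0.40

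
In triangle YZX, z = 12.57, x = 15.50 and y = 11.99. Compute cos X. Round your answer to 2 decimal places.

By the law of cosines, cos X = (y² + z² − x²) / (2·y·z) ≈ 0.20408, so ∠X ≈ 78.22°.

cos X ≈ 0.20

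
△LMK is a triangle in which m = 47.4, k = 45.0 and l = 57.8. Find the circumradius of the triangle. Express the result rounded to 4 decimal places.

By the law of cosines, cos L = (m² + k² − l²) / (2·m·k) ≈ 0.21822, so ∠L ≈ 77.40°.
Circumradius = l/(2 sin L) ≈ 29.614.

29.6137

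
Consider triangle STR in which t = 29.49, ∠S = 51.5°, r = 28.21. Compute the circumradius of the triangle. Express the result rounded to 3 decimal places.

By the law of cosines, s² = t² + r² − 2·t·r·cos S = 629.71, so s ≈ 25.094.
Area = ½·t·r·sin S ≈ 325.53.
Circumradius = s/(2 sin S) ≈ 16.032.

16.032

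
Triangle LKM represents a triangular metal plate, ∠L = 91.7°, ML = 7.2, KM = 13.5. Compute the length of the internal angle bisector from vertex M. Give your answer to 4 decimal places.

Law of sines: sin K = ML·sin L/KM ≈ 0.53310.
Since KM ≥ ML, only the acute value applies: ∠K ≈ 32.22°.
Then ∠M = 180° − ∠L − ∠K ≈ 56.08°.
Law of sines gives LK = KM·sin M/sin L ≈ 11.208.
The bisector from M has length 2·KM·ML·cos(∠M/2)/(KM+ML) ≈ 8.2888.

8.2888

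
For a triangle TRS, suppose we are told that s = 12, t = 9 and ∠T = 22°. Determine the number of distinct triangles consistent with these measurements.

s·sin T = 12·sin(22°) ≈ 4.495.
Since s sin T < t < s (4.495 < 9 < 12), two triangles exist.

2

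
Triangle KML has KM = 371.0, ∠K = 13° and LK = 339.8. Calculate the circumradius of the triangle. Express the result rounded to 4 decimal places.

By the law of cosines, ML² = LK² + KM² − 2·LK·KM·cos K = 7435.6, so ML ≈ 86.23.
Area = ½·LK·KM·sin K ≈ 14179.
Circumradius = ML/(2 sin K) ≈ 191.66.

R ≈ 191.6632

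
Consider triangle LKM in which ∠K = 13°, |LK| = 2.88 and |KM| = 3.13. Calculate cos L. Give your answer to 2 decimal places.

By the law of cosines, |ML|² = |LK|² + |KM|² − 2·|LK|·|KM|·cos K = 0.52458, so |ML| ≈ 0.72428.
Law of cosines again: cos L = (|ML|² + |LK|² − |KM|²)/(2·|ML|·|LK|) ≈ -0.23441, so ∠L ≈ 103.56°.

cos L ≈ -0.23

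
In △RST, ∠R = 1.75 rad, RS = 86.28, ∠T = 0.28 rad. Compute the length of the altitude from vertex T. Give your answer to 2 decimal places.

The third angle is ∠S = π − ∠T − ∠R = 1.112 rad.
Law of sines: ST = RS·sin R/sin T ≈ 307.21.
Law of sines: TR = RS·sin S/sin T ≈ 279.86.
Area = ½·RS·ST·sin S ≈ 11880.
The altitude from T has length 2·area/RS ≈ 275.38.

275.38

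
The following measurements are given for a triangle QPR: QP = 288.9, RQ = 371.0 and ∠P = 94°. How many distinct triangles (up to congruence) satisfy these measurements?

1

QP·sin P = 288.9·sin(94°) ≈ 288.2.
Since ∠P is not acute, a triangle exists only if RQ > QP; here RQ > QP, so there is exactly one triangle.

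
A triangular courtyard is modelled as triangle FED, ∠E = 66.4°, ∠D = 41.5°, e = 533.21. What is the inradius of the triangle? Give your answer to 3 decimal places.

r ≈ 132.860

The third angle is ∠F = 180° − ∠E − ∠D = 72.10°.
Law of sines: f = e·sin F/sin E ≈ 553.71.
Law of sines: d = e·sin D/sin E ≈ 385.56.
Area = ½·e·f·sin D ≈ 97817.
Semiperimeter s = (553.71+533.21+385.56)/2 = 736.24.
Inradius = area/s = 97817/736.24 ≈ 132.86.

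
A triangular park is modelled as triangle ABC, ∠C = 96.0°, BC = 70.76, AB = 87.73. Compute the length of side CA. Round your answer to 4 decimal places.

44.9895

Law of sines: sin A = BC·sin C/AB ≈ 0.80215.
Since AB ≥ BC, only the acute value applies: ∠A ≈ 53.34°.
Then ∠B = 180° − ∠C − ∠A ≈ 30.66°.
Law of sines gives CA = AB·sin B/sin C ≈ 44.989.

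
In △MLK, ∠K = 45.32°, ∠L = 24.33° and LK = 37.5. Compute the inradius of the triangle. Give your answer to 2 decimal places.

5.33

The third angle is ∠M = 180° − ∠L − ∠K = 110.35°.
Law of sines: KM = LK·sin L/sin M ≈ 16.478.
Law of sines: ML = LK·sin K/sin M ≈ 28.439.
Area = ½·LK·KM·sin K ≈ 219.69.
Semiperimeter s = (37.5+16.478+28.439)/2 = 41.209.
Inradius = area/s = 219.69/41.209 ≈ 5.3311.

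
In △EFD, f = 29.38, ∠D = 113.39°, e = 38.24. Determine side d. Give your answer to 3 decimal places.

56.723

By the law of cosines, d² = e² + f² − 2·e·f·cos D = 3217.5, so d ≈ 56.723.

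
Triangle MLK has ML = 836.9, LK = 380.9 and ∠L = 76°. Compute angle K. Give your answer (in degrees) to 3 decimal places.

∠K ≈ 77.607°

By the law of cosines, KM² = ML² + LK² − 2·ML·LK·cos L = 6.9125e+05, so KM ≈ 831.41.
Law of cosines again: cos K = (LK² + KM² − ML²)/(2·LK·KM) ≈ 0.21462, so ∠K ≈ 77.61°.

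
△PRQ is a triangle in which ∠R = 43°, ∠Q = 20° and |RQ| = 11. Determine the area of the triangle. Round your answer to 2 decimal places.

area ≈ 15.84

The third angle is ∠P = 180° − ∠R − ∠Q = 117.00°.
Law of sines: |QP| = |RQ|·sin R/sin P ≈ 8.4197.
Law of sines: |PR| = |RQ|·sin Q/sin P ≈ 4.2224.
Area = ½·|RQ|·|QP|·sin Q ≈ 15.838.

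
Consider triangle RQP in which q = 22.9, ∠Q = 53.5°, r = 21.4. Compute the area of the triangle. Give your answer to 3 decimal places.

239.501

Law of sines: sin R = r·sin Q/q ≈ 0.75120.
Since q ≥ r, only the acute value applies: ∠R ≈ 48.69°.
Then ∠P = 180° − ∠Q − ∠R ≈ 77.81°.
Law of sines gives p = q·sin P/sin Q ≈ 27.845.
Area = ½·q·r·sin P ≈ 239.5.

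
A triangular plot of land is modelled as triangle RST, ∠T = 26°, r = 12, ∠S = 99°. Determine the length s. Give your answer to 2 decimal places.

14.47

The third angle is ∠R = 180° − ∠S − ∠T = 55.00°.
Law of sines: s = r·sin S/sin R ≈ 14.469.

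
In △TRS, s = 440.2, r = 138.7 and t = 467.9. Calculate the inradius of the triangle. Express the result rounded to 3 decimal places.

Semiperimeter p = (467.9 + 138.7 + 440.2)/2 = 523.4.
Heron's formula: area = √(523.4·55.5·384.7·83.2) ≈ 30492.
Inradius = area/p = 30492/523.4 ≈ 58.258.

58.258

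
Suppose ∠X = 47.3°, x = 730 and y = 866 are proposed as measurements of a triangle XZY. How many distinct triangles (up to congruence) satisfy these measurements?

y·sin X = 866·sin(47.3°) ≈ 636.4.
Since y sin X < x < y (636.4 < 730 < 866), two triangles exist.

2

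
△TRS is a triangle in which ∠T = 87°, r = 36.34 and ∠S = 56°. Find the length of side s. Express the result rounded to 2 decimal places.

50.06

The third angle is ∠R = 180° − ∠S − ∠T = 37.00°.
Law of sines: s = r·sin S/sin R ≈ 50.061.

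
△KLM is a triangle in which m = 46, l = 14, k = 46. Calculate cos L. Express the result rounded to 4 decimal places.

0.9537

By the law of cosines, cos L = (m² + k² − l²) / (2·m·k) ≈ 0.95369, so ∠L ≈ 17.51°.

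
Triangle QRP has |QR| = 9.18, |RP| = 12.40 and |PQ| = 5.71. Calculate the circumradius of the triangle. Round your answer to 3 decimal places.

6.623

By the law of cosines, cos Q = (|PQ|² + |QR|² − |RP|²) / (2·|PQ|·|QR|) ≈ -0.35182, so ∠Q ≈ 110.60°.
Circumradius = |RP|/(2 sin Q) ≈ 6.6235.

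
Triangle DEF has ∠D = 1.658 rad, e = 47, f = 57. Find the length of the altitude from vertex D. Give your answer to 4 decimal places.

h_D ≈ 34.6727

By the law of cosines, d² = e² + f² − 2·e·f·cos D = 5924.6, so d ≈ 76.972.
Area = ½·e·f·sin D ≈ 1334.4.
The altitude from D has length 2·area/d ≈ 34.673.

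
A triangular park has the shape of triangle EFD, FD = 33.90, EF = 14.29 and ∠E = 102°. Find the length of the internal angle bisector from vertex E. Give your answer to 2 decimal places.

Law of sines: sin D = EF·sin E/FD ≈ 0.41232.
Since FD ≥ EF, only the acute value applies: ∠D ≈ 24.35°.
Then ∠F = 180° − ∠E − ∠D ≈ 53.65°.
Law of sines gives DE = FD·sin F/sin E ≈ 27.913.
The bisector from E has length 2·DE·EF·cos(∠E/2)/(DE+EF) ≈ 11.896.

t_E ≈ 11.90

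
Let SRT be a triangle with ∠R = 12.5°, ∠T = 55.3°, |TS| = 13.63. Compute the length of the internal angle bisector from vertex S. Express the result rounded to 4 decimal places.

t_S ≈ 12.0356

The third angle is ∠S = 180° − ∠R − ∠T = 112.20°.
Law of sines: |RT| = |TS|·sin S/sin R ≈ 58.305.
Law of sines: |SR| = |TS|·sin T/sin R ≈ 51.773.
The bisector from S has length 2·|TS|·|SR|·cos(∠S/2)/(|TS|+|SR|) ≈ 12.036.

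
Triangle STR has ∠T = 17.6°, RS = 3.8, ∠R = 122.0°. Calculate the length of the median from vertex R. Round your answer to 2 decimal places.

m_R ≈ 3.46

The third angle is ∠S = 180° − ∠T − ∠R = 40.40°.
Law of sines: TR = RS·sin S/sin T ≈ 8.1452.
Law of sines: ST = RS·sin R/sin T ≈ 10.658.
Median from R: ½√(2·TR² + 2·RS² − ST²) ≈ 3.4634.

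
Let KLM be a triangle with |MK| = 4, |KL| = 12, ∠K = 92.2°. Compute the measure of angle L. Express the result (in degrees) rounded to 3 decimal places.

By the law of cosines, |LM|² = |MK|² + |KL|² − 2·|MK|·|KL|·cos K = 163.69, so |LM| ≈ 12.794.
Law of cosines again: cos L = (|KL|² + |LM|² − |MK|²)/(2·|KL|·|LM|) ≈ 0.94994, so ∠L ≈ 18.20°.

∠L ≈ 18.205°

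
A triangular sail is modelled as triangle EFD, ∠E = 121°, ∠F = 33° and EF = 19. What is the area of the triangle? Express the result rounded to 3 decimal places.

192.225

The third angle is ∠D = 180° − ∠E − ∠F = 26.00°.
Law of sines: FD = EF·sin E/sin D ≈ 37.152.
Law of sines: DE = EF·sin F/sin D ≈ 23.606.
Area = ½·EF·FD·sin F ≈ 192.22.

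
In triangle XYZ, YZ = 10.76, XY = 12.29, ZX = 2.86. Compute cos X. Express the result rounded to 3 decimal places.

By the law of cosines, cos X = (ZX² + XY² − YZ²) / (2·ZX·XY) ≈ 0.61802, so ∠X ≈ 51.83°.

0.618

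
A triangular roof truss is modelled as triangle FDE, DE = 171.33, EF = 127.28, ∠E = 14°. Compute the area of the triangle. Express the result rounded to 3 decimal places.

area ≈ 2637.781

Area = ½·DE·EF·sin E ≈ 2637.8.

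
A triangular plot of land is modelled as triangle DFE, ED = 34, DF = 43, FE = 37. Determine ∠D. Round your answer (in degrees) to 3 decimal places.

55.978

By the law of cosines, cos D = (ED² + DF² − FE²) / (2·ED·DF) ≈ 0.55951, so ∠D ≈ 55.98°.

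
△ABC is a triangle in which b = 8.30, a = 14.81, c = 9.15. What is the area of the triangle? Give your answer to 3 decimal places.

Semiperimeter s = (14.81 + 8.3 + 9.15)/2 = 16.13.
Heron's formula: area = √(16.13·1.32·7.83·6.98) ≈ 34.112.

area ≈ 34.112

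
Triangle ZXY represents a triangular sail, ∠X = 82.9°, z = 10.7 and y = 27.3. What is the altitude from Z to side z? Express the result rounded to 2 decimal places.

27.09

By the law of cosines, x² = y² + z² − 2·y·z·cos X = 787.57, so x ≈ 28.064.
Area = ½·y·z·sin X ≈ 144.94.
The altitude from Z has length 2·area/z ≈ 27.091.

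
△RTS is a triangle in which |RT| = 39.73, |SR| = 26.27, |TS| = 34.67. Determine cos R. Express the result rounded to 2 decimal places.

By the law of cosines, cos R = (|SR|² + |RT|² − |TS|²) / (2·|SR|·|RT|) ≈ 0.51096, so ∠R ≈ 1.034 rad.

cos R ≈ 0.51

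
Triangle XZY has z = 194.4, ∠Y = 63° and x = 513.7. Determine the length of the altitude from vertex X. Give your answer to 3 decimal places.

By the law of cosines, y² = x² + z² − 2·x·z·cos Y = 2.1101e+05, so y ≈ 459.35.
Area = ½·x·z·sin Y ≈ 44489.
The altitude from X has length 2·area/x ≈ 173.21.

173.212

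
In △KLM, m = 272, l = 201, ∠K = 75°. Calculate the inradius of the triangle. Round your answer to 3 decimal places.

By the law of cosines, k² = l² + m² − 2·l·m·cos K = 86085, so k ≈ 293.4.
Area = ½·l·m·sin K ≈ 26405.
Semiperimeter s = (293.4+201+272)/2 = 383.2.
Inradius = area/s = 26405/383.2 ≈ 68.905.

68.905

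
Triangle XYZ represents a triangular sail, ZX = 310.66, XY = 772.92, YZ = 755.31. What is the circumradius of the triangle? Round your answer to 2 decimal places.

R ≈ 390.78

By the law of cosines, cos X = (ZX² + XY² − YZ²) / (2·ZX·XY) ≈ 0.25701, so ∠X ≈ 75.11°.
Circumradius = YZ/(2 sin X) ≈ 390.78.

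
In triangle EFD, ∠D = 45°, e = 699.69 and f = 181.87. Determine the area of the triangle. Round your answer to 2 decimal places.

area ≈ 44990.60

Area = ½·e·f·sin D ≈ 44991.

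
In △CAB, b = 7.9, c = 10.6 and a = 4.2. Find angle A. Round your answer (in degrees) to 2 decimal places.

20.25

By the law of cosines, cos A = (b² + c² − a²) / (2·b·c) ≈ 0.93820, so ∠A ≈ 20.25°.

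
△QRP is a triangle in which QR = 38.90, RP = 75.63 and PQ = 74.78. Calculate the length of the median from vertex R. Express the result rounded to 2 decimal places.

m_R ≈ 47.10

Median from R: ½√(2·QR² + 2·RP² − PQ²) ≈ 47.101.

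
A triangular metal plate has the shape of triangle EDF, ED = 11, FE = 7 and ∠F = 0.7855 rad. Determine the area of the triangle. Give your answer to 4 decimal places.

36.5636

Law of sines: sin D = FE·sin F/ED ≈ 0.45002.
Since ED ≥ FE, only the acute value applies: ∠D ≈ 0.4668 rad.
Then ∠E = π − ∠F − ∠D ≈ 1.8893 rad.
Law of sines gives DF = ED·sin E/sin F ≈ 14.772.
Area = ½·ED·FE·sin E ≈ 36.564.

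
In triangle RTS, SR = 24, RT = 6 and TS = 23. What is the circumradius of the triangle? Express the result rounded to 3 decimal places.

By the law of cosines, cos R = (SR² + RT² − TS²) / (2·SR·RT) ≈ 0.28819, so ∠R ≈ 73.25°.
Circumradius = TS/(2 sin R) ≈ 12.01.

12.010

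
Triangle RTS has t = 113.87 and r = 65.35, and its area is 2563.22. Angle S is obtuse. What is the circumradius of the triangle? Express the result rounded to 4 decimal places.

121.5011

From area = ½·r·t·sin S, we get sin S = 2·area/(r·t) ≈ 0.68891.
Taking the obtuse solution, ∠S ≈ 136.46°.
Law of cosines then gives s ≈ 167.41.
Circumradius = s/(2 sin S) ≈ 121.5.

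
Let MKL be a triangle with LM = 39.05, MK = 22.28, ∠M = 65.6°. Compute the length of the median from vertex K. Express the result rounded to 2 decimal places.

By the law of cosines, KL² = LM² + MK² − 2·LM·MK·cos M = 1302.5, so KL ≈ 36.09.
Median from K: ½√(2·MK² + 2·KL² − LM²) ≈ 22.764.

22.76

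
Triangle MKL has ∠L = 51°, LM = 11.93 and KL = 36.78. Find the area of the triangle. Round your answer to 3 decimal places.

area ≈ 170.500

Area = ½·KL·LM·sin L ≈ 170.5.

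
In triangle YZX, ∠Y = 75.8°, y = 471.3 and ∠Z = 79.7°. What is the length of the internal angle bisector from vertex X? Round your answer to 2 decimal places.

t_X ≈ 463.97

The third angle is ∠X = 180° − ∠Y − ∠Z = 24.50°.
Law of sines: z = y·sin Z/sin Y ≈ 478.32.
Law of sines: x = y·sin X/sin Y ≈ 201.6.
The bisector from X has length 2·y·z·cos(∠X/2)/(y+z) ≈ 463.97.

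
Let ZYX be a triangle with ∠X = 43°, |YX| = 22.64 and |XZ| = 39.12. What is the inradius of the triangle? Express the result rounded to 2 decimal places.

r ≈ 6.78

By the law of cosines, |ZY|² = |YX|² + |XZ|² − 2·|YX|·|XZ|·cos X = 747.46, so |ZY| ≈ 27.34.
Area = ½·|YX|·|XZ|·sin X ≈ 302.02.
Semiperimeter s = (22.64+39.12+27.34)/2 = 44.55.
Inradius = area/s = 302.02/44.55 ≈ 6.7793.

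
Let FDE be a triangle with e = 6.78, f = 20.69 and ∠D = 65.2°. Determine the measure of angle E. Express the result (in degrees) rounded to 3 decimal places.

19.028

By the law of cosines, d² = e² + f² − 2·e·f·cos D = 356.36, so d ≈ 18.878.
Law of cosines again: cos E = (f² + d² − e²)/(2·f·d) ≈ 0.94536, so ∠E ≈ 19.03°.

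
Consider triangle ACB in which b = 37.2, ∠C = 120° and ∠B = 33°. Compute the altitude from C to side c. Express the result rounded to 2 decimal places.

The third angle is ∠A = 180° − ∠C − ∠B = 27.00°.
Law of sines: a = b·sin A/sin B ≈ 31.009.
Law of sines: c = b·sin C/sin B ≈ 59.151.
Area = ½·b·a·sin C ≈ 499.49.
The altitude from C has length 2·area/c ≈ 16.888.

16.89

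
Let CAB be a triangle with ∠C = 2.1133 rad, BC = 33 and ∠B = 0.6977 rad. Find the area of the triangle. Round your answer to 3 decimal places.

922.942

The third angle is ∠A = π − ∠B − ∠C = 0.3306 rad.
Law of sines: AB = BC·sin C/sin A ≈ 87.066.
Law of sines: CA = BC·sin B/sin A ≈ 65.314.
Area = ½·BC·AB·sin B ≈ 922.94.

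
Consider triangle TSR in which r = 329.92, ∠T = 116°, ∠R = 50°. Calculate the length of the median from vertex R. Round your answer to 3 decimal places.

The third angle is ∠S = 180° − ∠R − ∠T = 14.00°.
Law of sines: t = r·sin T/sin R ≈ 387.09.
Law of sines: s = r·sin S/sin R ≈ 104.19.
Median from R: ½√(2·t² + 2·s² − r²) ≈ 230.51.

230.513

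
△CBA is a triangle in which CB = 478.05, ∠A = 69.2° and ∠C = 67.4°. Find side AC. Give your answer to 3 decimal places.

351.362

The third angle is ∠B = 180° − ∠A − ∠C = 43.40°.
Law of sines: AC = CB·sin B/sin A ≈ 351.36.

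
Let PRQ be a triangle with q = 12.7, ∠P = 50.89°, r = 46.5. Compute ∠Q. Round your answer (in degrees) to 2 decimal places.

∠Q ≈ 14.36°

By the law of cosines, p² = r² + q² − 2·r·q·cos P = 1578.5, so p ≈ 39.73.
Law of cosines again: cos Q = (p² + r² − q²)/(2·p·r) ≈ 0.96875, so ∠Q ≈ 14.36°.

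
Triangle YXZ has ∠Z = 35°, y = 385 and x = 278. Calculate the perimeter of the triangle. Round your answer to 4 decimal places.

By the law of cosines, z² = y² + x² − 2·y·x·cos Z = 50161, so z ≈ 223.97.
Semiperimeter s = (385+278+223.97)/2 = 443.48.
Perimeter = 385 + 278 + 223.97 = 886.97.

perimeter ≈ 886.9672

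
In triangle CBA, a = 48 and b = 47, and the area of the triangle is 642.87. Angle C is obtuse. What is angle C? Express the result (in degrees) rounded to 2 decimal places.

From area = ½·b·a·sin C, we get sin C = 2·area/(b·a) ≈ 0.56992.
Taking the obtuse solution, ∠C ≈ 145.26°.

145.26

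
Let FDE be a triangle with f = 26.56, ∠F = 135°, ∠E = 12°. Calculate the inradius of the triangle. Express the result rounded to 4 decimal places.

The third angle is ∠D = 180° − ∠E − ∠F = 33.00°.
Law of sines: d = f·sin D/sin F ≈ 20.457.
Law of sines: e = f·sin E/sin F ≈ 7.8095.
Area = ½·f·d·sin E ≈ 56.484.
Semiperimeter s = (26.56+20.457+7.8095)/2 = 27.413.
Inradius = area/s = 56.484/27.413 ≈ 2.0605.

r ≈ 2.0605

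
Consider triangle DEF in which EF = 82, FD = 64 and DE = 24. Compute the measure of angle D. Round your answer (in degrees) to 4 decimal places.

By the law of cosines, cos D = (FD² + DE² − EF²) / (2·FD·DE) ≈ -0.66797, so ∠D ≈ 131.91°.

131.9105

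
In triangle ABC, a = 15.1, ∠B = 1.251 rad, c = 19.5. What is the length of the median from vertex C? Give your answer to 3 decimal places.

m_C ≈ 15.182

By the law of cosines, b² = c² + a² − 2·c·a·cos B = 423.13, so b ≈ 20.57.
Median from C: ½√(2·a² + 2·b² − c²) ≈ 15.182.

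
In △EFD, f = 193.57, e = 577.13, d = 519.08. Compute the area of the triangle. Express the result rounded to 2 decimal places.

area ≈ 49811.47

Semiperimeter s = (577.13 + 193.57 + 519.08)/2 = 644.89.
Heron's formula: area = √(644.89·67.76·451.32·125.81) ≈ 49811.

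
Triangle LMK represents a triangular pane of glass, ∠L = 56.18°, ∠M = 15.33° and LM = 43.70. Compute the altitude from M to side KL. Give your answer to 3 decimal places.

h_M ≈ 36.306

The third angle is ∠K = 180° − ∠L − ∠M = 108.49°.
Law of sines: MK = LM·sin L/sin K ≈ 38.282.
Law of sines: KL = LM·sin M/sin K ≈ 12.182.
Area = ½·LM·MK·sin M ≈ 221.14.
The altitude from M has length 2·area/KL ≈ 36.306.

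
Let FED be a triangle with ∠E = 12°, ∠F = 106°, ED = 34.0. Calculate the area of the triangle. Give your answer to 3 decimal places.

110.382

The third angle is ∠D = 180° − ∠F − ∠E = 62.00°.
Law of sines: DF = ED·sin E/sin F ≈ 7.3539.
Law of sines: FE = ED·sin D/sin F ≈ 31.23.
Area = ½·ED·DF·sin D ≈ 110.38.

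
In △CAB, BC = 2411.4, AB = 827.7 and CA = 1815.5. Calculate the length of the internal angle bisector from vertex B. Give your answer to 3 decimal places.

t_B ≈ 1169.995

By the law of cosines, cos B = (AB² + BC² − CA²) / (2·AB·BC) ≈ 0.80261, so ∠B ≈ 0.6391 rad.
The bisector from B has length 2·AB·BC·cos(∠B/2)/(AB+BC) ≈ 1170.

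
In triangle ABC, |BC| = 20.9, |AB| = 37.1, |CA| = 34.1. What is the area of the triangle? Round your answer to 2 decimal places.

Semiperimeter s = (20.9 + 34.1 + 37.1)/2 = 46.05.
Heron's formula: area = √(46.05·25.15·11.95·8.95) ≈ 351.95.

area ≈ 351.95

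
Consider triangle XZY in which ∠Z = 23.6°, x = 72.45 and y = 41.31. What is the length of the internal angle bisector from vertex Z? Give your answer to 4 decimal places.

By the law of cosines, z² = y² + x² − 2·y·x·cos Z = 1470.3, so z ≈ 38.345.
The bisector from Z has length 2·y·x·cos(∠Z/2)/(y+x) ≈ 51.506.

51.5060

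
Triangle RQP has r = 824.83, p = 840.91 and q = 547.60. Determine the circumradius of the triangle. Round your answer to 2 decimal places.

By the law of cosines, cos R = (q² + p² − r²) / (2·q·p) ≈ 0.35468, so ∠R ≈ 69.23°.
Circumradius = r/(2 sin R) ≈ 441.09.

441.09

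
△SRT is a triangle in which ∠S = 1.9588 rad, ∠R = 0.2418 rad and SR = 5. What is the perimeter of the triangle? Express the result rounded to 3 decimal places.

12.209

The third angle is ∠T = π − ∠S − ∠R = 0.9410 rad.
Law of sines: RT = SR·sin S/sin T ≈ 5.7271.
Law of sines: TS = SR·sin R/sin T ≈ 1.4815.
Semiperimeter s = (5.7271+1.4815+5)/2 = 6.1043.
Perimeter = 5.7271 + 1.4815 + 5 = 12.209.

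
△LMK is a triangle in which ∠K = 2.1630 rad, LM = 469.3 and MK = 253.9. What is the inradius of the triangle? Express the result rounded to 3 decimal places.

r ≈ 58.439

Law of sines: sin L = MK·sin K/LM ≈ 0.44889.
Since LM ≥ MK, only the acute value applies: ∠L ≈ 0.4655 rad.
Then ∠M = π − ∠K − ∠L ≈ 0.5131 rad.
Law of sines gives KL = LM·sin M/sin K ≈ 277.64.
Area = ½·LM·MK·sin M ≈ 29244.
Semiperimeter s = (253.9+277.64+469.3)/2 = 500.42.
Inradius = area/s = 29244/500.42 ≈ 58.439.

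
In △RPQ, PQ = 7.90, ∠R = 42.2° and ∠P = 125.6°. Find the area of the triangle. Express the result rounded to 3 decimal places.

The third angle is ∠Q = 180° − ∠R − ∠P = 12.20°.
Law of sines: QR = PQ·sin P/sin R ≈ 9.5627.
Law of sines: RP = PQ·sin Q/sin R ≈ 2.4854.
Area = ½·PQ·QR·sin Q ≈ 7.9823.

area ≈ 7.982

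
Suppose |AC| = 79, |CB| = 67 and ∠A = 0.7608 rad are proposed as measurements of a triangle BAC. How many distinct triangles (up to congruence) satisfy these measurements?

|AC|·sin A = 79·sin(0.7608 rad) ≈ 54.47.
Since |AC| sin A < |CB| < |AC| (54.47 < 67 < 79), two triangles exist.

2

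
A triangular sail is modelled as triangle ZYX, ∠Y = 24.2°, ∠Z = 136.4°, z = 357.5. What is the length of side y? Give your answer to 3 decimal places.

The third angle is ∠X = 180° − ∠Z − ∠Y = 19.40°.
Law of sines: y = z·sin Y/sin Z ≈ 212.5.

212.505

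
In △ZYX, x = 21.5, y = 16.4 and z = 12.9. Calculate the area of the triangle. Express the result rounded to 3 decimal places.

area ≈ 105.566

Semiperimeter s = (12.9 + 16.4 + 21.5)/2 = 25.4.
Heron's formula: area = √(25.4·12.5·9·3.9) ≈ 105.57.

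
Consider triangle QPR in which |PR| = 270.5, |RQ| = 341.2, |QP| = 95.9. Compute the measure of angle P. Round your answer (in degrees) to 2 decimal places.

By the law of cosines, cos P = (|QP|² + |PR|² − |RQ|²) / (2·|QP|·|PR|) ≈ -0.65631, so ∠P ≈ 131.02°.

131.02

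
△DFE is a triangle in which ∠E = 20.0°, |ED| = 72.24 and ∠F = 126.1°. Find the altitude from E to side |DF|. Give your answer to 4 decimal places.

The third angle is ∠D = 180° − ∠F − ∠E = 33.90°.
Law of sines: |FE| = |ED|·sin D/sin F ≈ 49.866.
Law of sines: |DF| = |ED|·sin E/sin F ≈ 30.579.
Area = ½·|ED|·|FE|·sin E ≈ 616.04.
The altitude from E has length 2·area/|DF| ≈ 40.292.

40.2915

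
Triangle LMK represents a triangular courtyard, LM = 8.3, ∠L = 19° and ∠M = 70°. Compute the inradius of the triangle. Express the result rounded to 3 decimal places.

r ≈ 1.121

The third angle is ∠K = 180° − ∠L − ∠M = 91.00°.
Law of sines: MK = LM·sin L/sin K ≈ 2.7026.
Law of sines: KL = LM·sin M/sin K ≈ 7.8006.
Area = ½·LM·MK·sin M ≈ 10.54.
Semiperimeter s = (2.7026+7.8006+8.3)/2 = 9.4016.
Inradius = area/s = 10.54/9.4016 ≈ 1.121.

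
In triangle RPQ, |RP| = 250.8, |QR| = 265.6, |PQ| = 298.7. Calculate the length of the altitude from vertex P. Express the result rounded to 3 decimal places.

236.580

Semiperimeter s = (298.7 + 265.6 + 250.8)/2 = 407.55.
Heron's formula: area = √(407.55·108.85·141.95·156.75) ≈ 31418.
The altitude from P has length 2·area/|QR| ≈ 236.58.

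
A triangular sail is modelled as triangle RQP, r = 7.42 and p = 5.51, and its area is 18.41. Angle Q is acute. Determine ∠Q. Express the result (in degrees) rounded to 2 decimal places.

From area = ½·p·r·sin Q, we get sin Q = 2·area/(p·r) ≈ 0.90059.
Taking the acute solution, ∠Q ≈ 64.24°.

64.24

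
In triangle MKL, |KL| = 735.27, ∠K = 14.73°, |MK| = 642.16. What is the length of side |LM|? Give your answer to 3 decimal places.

199.261

By the law of cosines, |LM|² = |MK|² + |KL|² − 2·|MK|·|KL|·cos K = 39705, so |LM| ≈ 199.26.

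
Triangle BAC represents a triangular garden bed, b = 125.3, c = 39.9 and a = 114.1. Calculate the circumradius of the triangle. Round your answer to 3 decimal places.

63.103

By the law of cosines, cos B = (a² + c² − b²) / (2·a·c) ≈ -0.11963, so ∠B ≈ 96.87°.
Circumradius = b/(2 sin B) ≈ 63.103.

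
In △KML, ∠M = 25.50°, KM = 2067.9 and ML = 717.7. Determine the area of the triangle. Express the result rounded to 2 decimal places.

Area = ½·KM·ML·sin M ≈ 3.1947e+05.

area ≈ 319467.61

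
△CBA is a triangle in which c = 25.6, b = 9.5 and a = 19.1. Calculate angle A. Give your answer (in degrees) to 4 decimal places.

By the law of cosines, cos A = (c² + b² − a²) / (2·c·b) ≈ 0.78289, so ∠A ≈ 38.47°.

∠A ≈ 38.4736°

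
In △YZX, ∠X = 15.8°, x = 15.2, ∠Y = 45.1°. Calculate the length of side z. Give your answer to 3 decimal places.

48.778

The third angle is ∠Z = 180° − ∠X − ∠Y = 119.10°.
Law of sines: z = x·sin Z/sin X ≈ 48.778.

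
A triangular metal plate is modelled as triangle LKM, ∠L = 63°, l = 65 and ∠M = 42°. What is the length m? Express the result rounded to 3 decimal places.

48.814

The third angle is ∠K = 180° − ∠M − ∠L = 75.00°.
Law of sines: m = l·sin M/sin L ≈ 48.814.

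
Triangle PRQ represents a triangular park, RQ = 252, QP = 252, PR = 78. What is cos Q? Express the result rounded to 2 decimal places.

cos Q ≈ 0.95

By the law of cosines, cos Q = (RQ² + QP² − PR²) / (2·RQ·QP) ≈ 0.95210, so ∠Q ≈ 17.81°.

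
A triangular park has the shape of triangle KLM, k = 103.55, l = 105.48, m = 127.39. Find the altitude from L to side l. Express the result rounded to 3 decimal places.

Semiperimeter s = (103.55 + 105.48 + 127.39)/2 = 168.21.
Heron's formula: area = √(168.21·64.66·62.73·40.82) ≈ 5277.4.
The altitude from L has length 2·area/l ≈ 100.06.

100.064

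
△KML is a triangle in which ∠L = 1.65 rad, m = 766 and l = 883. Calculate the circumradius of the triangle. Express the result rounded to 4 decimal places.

Law of sines: sin M = m·sin L/l ≈ 0.86478.
Since l ≥ m, only the acute value applies: ∠M ≈ 1.045 rad.
Then ∠K = π − ∠L − ∠M ≈ 0.447 rad.
Law of sines gives k = l·sin K/sin L ≈ 382.8.
Circumradius = l/(2 sin L) ≈ 442.89.

R ≈ 442.8884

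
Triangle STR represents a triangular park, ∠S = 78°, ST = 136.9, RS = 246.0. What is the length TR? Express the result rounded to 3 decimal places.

By the law of cosines, TR² = RS² + ST² − 2·RS·ST·cos S = 65254, so TR ≈ 255.45.

255.448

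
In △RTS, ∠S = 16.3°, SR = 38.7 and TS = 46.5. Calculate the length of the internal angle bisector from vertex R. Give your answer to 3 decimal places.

11.327

By the law of cosines, RT² = TS² + SR² − 2·TS·SR·cos S = 205.5, so RT ≈ 14.335.
Law of cosines again: cos R = (SR² + RT² − TS²)/(2·SR·RT) ≈ -0.41373, so ∠R ≈ 114.44°.
The bisector from R has length 2·SR·RT·cos(∠R/2)/(SR+RT) ≈ 11.327.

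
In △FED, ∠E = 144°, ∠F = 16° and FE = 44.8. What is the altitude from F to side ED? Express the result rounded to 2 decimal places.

h_F ≈ 26.33

The third angle is ∠D = 180° − ∠F − ∠E = 20.00°.
Law of sines: ED = FE·sin F/sin D ≈ 36.105.
Law of sines: DF = FE·sin E/sin D ≈ 76.992.
Area = ½·FE·ED·sin E ≈ 475.37.
The altitude from F has length 2·area/ED ≈ 26.333.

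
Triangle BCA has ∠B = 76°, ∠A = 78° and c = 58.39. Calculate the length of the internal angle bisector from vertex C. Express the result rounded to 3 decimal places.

The third angle is ∠C = 180° − ∠A − ∠B = 26.00°.
Law of sines: b = c·sin B/sin C ≈ 129.24.
Law of sines: a = c·sin A/sin C ≈ 130.29.
The bisector from C has length 2·a·b·cos(∠C/2)/(a+b) ≈ 126.44.

126.436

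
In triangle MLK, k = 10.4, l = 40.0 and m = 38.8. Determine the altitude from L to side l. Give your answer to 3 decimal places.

10.087

Semiperimeter s = (38.8 + 40 + 10.4)/2 = 44.6.
Heron's formula: area = √(44.6·5.8·4.6·34.2) ≈ 201.73.
The altitude from L has length 2·area/l ≈ 10.087.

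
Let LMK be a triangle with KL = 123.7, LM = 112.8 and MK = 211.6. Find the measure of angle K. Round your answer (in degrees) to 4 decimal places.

By the law of cosines, cos K = (MK² + KL² − LM²) / (2·MK·KL) ≈ 0.90454, so ∠K ≈ 25.24°.

∠K ≈ 25.2389°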